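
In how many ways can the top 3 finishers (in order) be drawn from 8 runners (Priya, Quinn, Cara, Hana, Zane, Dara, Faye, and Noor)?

336

This is an ordered selection of 3 from 8: P(8,3).
That gives 8 × 7 × 6 = 336.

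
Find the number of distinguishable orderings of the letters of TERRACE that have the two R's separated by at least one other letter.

900

Total arrangements of TERRACE: 7!/(2!·2!) = 1260.
Arrangements with the R's together: treat RR as one letter, giving (6)!/(2!) = 360.
Subtracting, 1260 − 360 = 900 arrangements keep the R's apart.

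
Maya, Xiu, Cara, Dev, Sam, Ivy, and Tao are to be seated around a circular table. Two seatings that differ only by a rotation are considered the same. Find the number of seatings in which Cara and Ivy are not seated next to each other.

Without the restriction there are (6)! = 720 seatings.
Those with Cara next to Ivy: fuse the pair into one unit and seat 6 units around a circle — 2·(5)! = 240.
Subtracting, 720 − 240 = 480.

480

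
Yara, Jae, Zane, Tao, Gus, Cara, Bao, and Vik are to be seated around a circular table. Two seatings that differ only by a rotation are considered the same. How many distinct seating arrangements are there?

5040

Fix one person's seat to break rotational symmetry; the remaining 7 people can be arranged in (7)! = 5040 ways.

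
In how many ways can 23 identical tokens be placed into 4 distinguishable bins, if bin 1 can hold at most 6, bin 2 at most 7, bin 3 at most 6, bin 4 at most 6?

10

Without the upper bounds there are C(26,3) = 2600 ways to split 23 among 4 bins.
Subtract solutions that violate a single cap (substitute x_i' = x_i − (cap_i+1)): x_1 ≥ 7 gives C(19,3) = 969; x_2 ≥ 8 gives C(18,3) = 816; x_3 ≥ 7 gives C(19,3) = 969; x_4 ≥ 7 gives C(19,3) = 969. Together 3723.
Add back pairs where two caps are both exceeded: 165 + 220 + 220 + 165 + 165 + 220 = 1155.
Subtract triples: 4 + 4 + 10 + 4 = 22.
By inclusion–exclusion the count is 2600 − 3723 + 1155 − 22 = 10.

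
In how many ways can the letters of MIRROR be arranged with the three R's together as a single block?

24

Treat the 3 copies of R as a single block. The multiset to arrange is then {RRR, I, M, O}, 4 items in all.
All 4 items are distinct, so there are (4)! = 24 arrangements.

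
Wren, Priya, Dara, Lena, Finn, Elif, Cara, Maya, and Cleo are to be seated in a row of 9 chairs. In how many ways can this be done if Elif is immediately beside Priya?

80640

Glue Elif and Priya into one block (2 internal orders), leaving 8 units to arrange in a row.
So the count is 2·(8)! = 80640.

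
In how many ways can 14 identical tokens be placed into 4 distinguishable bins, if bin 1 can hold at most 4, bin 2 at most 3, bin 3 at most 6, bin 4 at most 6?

51

Without the upper bounds there are C(17,3) = 680 ways to split 14 among 4 bins.
Subtract solutions that violate a single cap (substitute x_i' = x_i − (cap_i+1)): x_1 ≥ 5 gives C(12,3) = 220; x_2 ≥ 4 gives C(13,3) = 286; x_3 ≥ 7 gives C(10,3) = 120; x_4 ≥ 7 gives C(10,3) = 120. Together 746.
Add back pairs where two caps are both exceeded: 56 + 10 + 10 + 20 + 20 + 1 = 117.
By inclusion–exclusion the count is 680 − 746 + 117 = 51.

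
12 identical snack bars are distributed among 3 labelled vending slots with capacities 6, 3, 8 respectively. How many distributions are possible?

18

By stars and bars, unrestricted non-negative solutions to x_1+…+x_3 = 12 number C(12+2,2) = 91.
Subtract solutions that violate a single cap (substitute x_i' = x_i − (cap_i+1)): x_1 ≥ 7 gives C(7,2) = 21; x_2 ≥ 4 gives C(10,2) = 45; x_3 ≥ 9 gives C(5,2) = 10. Together 76.
Add back pairs where two caps are both exceeded: 3 + 0 + 0 = 3.
By inclusion–exclusion the count is 91 − 76 + 3 = 18.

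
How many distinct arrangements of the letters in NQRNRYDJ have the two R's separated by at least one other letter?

There are 8!/(2!·2!) = 10080 arrangements of NQRNRYDJ in total.
Arrangements with the R's together: treat RR as one letter, giving (7)!/(2!) = 2520.
Hence 10080 − 2520 = 7560.

7560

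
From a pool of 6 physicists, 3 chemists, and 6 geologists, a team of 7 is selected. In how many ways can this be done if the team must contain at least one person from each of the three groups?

Total 7-person selections from all 15: C(15,7) = 6435.
Subtract selections that omit an entire group: no physicists → C(9,7) = 36; no chemists → C(12,7) = 792; no geologists → C(9,7) = 36.
Add back selections omitting two groups (i.e. drawn from a single group): C(6,7) + C(3,7) + C(6,7) = 0.
By inclusion–exclusion: 6435 − 864 + 0 = 5571.

5571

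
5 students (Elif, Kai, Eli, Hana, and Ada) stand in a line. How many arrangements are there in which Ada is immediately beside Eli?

48

Treat {Ada, Eli} as a single unit. There are 4 units to order, and the pair itself can be ordered 2 ways.
So the count is 2·(4)! = 48.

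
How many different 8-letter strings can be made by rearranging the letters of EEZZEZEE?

56

The 8 letters of EEZZEZEE have repeats: E appearing 5 times and Z appearing 3 times.
The number of distinct arrangements is 8!/(5!·3!) = 40320/720 = 56.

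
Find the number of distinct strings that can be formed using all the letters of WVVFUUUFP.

15120

WVVFUUUFP has 9 letters with F appearing twice, U appearing 3 times, and V appearing twice.
The number of distinct arrangements is 9!/(3!·2!·2!) = 362880/24 = 15120.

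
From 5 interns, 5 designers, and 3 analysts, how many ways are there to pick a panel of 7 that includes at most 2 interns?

708

Split by how many interns are chosen (0 through 2).
Sum: C(5,0)·C(8,7) + C(5,1)·C(8,6) + C(5,2)·C(8,5) = 8 + 140 + 560 = 708.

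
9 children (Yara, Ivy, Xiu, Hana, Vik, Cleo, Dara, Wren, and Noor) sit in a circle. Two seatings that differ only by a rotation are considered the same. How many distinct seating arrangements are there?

Fix one person's seat to break rotational symmetry; the remaining 8 people can be arranged in (8)! = 40320 ways.

40320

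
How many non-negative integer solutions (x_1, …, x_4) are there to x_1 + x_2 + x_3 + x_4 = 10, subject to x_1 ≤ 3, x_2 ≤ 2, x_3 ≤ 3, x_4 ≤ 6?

29

Without the upper bounds there are C(13,3) = 286 ways to split 10 among 4 variables.
Subtract solutions that violate a single cap (substitute x_i' = x_i − (cap_i+1)): x_1 ≥ 4 gives C(9,3) = 84; x_2 ≥ 3 gives C(10,3) = 120; x_3 ≥ 4 gives C(9,3) = 84; x_4 ≥ 7 gives C(6,3) = 20. Together 308.
Add back pairs where two caps are both exceeded: 20 + 10 + 0 + 20 + 1 + 0 = 51.
By inclusion–exclusion the count is 286 − 308 + 51 = 29.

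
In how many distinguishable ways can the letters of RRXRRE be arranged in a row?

The 6 letters of RRXRRE have repeats: R appearing 4 times.
So there are 6! / (4!) = 30 distinguishable arrangements.

30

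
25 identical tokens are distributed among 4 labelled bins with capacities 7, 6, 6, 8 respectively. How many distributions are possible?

10

By stars and bars, unrestricted non-negative solutions to x_1+…+x_4 = 25 number C(25+3,3) = 3276.
Subtract solutions that violate a single cap (substitute x_i' = x_i − (cap_i+1)): x_1 ≥ 8 gives C(20,3) = 1140; x_2 ≥ 7 gives C(21,3) = 1330; x_3 ≥ 7 gives C(21,3) = 1330; x_4 ≥ 9 gives C(19,3) = 969. Together 4769.
Add back pairs where two caps are both exceeded: 286 + 286 + 165 + 364 + 220 + 220 = 1541.
Subtract triples: 20 + 4 + 4 + 10 = 38.
By inclusion–exclusion the count is 3276 − 4769 + 1541 − 38 = 10.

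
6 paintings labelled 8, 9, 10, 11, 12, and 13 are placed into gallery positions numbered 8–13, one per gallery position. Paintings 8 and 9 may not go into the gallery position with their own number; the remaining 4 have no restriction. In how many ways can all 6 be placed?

Let Aᵢ (for i ∈ {8, 9}) be the placements that put painting i in its forbidden gallery position. Any j of these fix j positions, leaving (6−j)! ways to fill the rest, and there are C(2,j) ways to pick which j.
By inclusion–exclusion, the number of valid placements is Σ_{j=0}^{2} (−1)^j C(2,j)·(6−j)!.
Computing: 720 − 240 + 24 = 504.

504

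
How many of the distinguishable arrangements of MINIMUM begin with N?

60

Fix N in the first position and arrange the remaining 6 letters.
Those 6 letters have I appearing twice and M appearing 3 times, giving (6)!/(3!·2!) = 60.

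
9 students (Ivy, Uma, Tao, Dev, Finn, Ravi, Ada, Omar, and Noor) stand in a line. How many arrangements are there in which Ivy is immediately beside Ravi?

Treat {Ivy, Ravi} as a single unit. There are 8 units to order, and the pair itself can be ordered 2 ways.
That gives 2 × 8! = 2 × 40320 = 80640.

80640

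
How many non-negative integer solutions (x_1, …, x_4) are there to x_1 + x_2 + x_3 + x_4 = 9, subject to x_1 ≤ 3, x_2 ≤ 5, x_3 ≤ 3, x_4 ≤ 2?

Without the upper bounds there are C(12,3) = 220 ways to split 9 among 4 variables.
Subtract solutions that violate a single cap (substitute x_i' = x_i − (cap_i+1)): x_1 ≥ 4 gives C(8,3) = 56; x_2 ≥ 6 gives C(6,3) = 20; x_3 ≥ 4 gives C(8,3) = 56; x_4 ≥ 3 gives C(9,3) = 84. Together 216.
Add back pairs where two caps are both exceeded: 0 + 4 + 10 + 0 + 1 + 10 = 25.
By inclusion–exclusion the count is 220 − 216 + 25 = 29.

29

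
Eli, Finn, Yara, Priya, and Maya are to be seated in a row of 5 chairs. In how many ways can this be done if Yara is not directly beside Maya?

Of the 5! = 120 arrangements, those with Yara and Maya adjacent number 2 × 4! = 48 (treat the pair as a block with 2 internal orders).
So 120 − 48 = 72 arrangements keep them apart.

72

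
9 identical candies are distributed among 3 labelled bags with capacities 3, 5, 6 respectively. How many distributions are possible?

Ignoring the caps, the number of non-negative solutions to x_1+…+x_3 = 9 is C(11,2) = 55.
Subtract solutions that violate a single cap (substitute x_i' = x_i − (cap_i+1)): x_1 ≥ 4 gives C(7,2) = 21; x_2 ≥ 6 gives C(5,2) = 10; x_3 ≥ 7 gives C(4,2) = 6. Together 37.
No two caps can be exceeded simultaneously, so the pair terms are all 0.
By inclusion–exclusion the count is 55 − 37 + 0 = 18.

18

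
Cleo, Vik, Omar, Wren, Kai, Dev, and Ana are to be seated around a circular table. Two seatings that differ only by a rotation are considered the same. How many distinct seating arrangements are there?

Around a circle, 7 distinct people have 7!/7 = (6)! = 720 rotationally distinct seatings.

720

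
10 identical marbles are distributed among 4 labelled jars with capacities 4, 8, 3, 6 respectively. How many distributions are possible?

By stars and bars, unrestricted non-negative solutions to x_1+…+x_4 = 10 number C(10+3,3) = 286.
Subtract solutions that violate a single cap (substitute x_i' = x_i − (cap_i+1)): x_1 ≥ 5 gives C(8,3) = 56; x_2 ≥ 9 gives C(4,3) = 4; x_3 ≥ 4 gives C(9,3) = 84; x_4 ≥ 7 gives C(6,3) = 20. Together 164.
Add back pairs where two caps are both exceeded: 0 + 4 + 0 + 0 + 0 + 0 = 4.
By inclusion–exclusion the count is 286 − 164 + 4 = 126.

126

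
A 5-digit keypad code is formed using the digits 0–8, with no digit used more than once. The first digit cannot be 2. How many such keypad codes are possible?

13440

The first digit has 9−1 = 8 choices (anything except 2).
The remaining 4 digits are filled from the other 8 symbols without repetition: 8 × 7 × 6 × 5 = 1680.
Total: 8 × 1680 = 13440.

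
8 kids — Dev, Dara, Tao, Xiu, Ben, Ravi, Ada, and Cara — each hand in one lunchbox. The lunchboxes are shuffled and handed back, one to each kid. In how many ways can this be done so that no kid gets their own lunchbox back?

14833

This is the derangement count D_8: permutations of 8 items with no fixed point.
By inclusion–exclusion this is Σ_{j=0}^{8} (−1)^j C(8,j)·(8−j)!.
Computing: 40320 − 40320 + 20160 − 6720 + 1680 − 336 + 56 − 8 + 1 = 14833.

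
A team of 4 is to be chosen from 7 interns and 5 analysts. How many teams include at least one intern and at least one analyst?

Total 4-person selections from all 12: C(12,4) = 495.
Subtract selections that omit an entire group: no interns → C(5,4) = 5; no analysts → C(7,4) = 35.
Both groups omitted at once is impossible, so 495 − 40 = 455.

455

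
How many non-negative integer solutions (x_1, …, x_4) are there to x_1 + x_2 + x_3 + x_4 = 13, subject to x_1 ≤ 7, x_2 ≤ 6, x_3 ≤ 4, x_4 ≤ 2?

By stars and bars, unrestricted non-negative solutions to x_1+…+x_4 = 13 number C(13+3,3) = 560.
Subtract solutions that violate a single cap (substitute x_i' = x_i − (cap_i+1)): x_1 ≥ 8 gives C(8,3) = 56; x_2 ≥ 7 gives C(9,3) = 84; x_3 ≥ 5 gives C(11,3) = 165; x_4 ≥ 3 gives C(13,3) = 286. Together 591.
Add back pairs where two caps are both exceeded: 0 + 1 + 10 + 4 + 20 + 56 = 91.
By inclusion–exclusion the count is 560 − 591 + 91 = 60.

60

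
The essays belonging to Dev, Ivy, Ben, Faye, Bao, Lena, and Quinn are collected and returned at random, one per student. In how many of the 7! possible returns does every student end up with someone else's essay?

1854

Let Aᵢ be the assignments in which student i gets their own essay. We want the size of the complement of A₁∪…∪A_7.
By inclusion–exclusion this is Σ_{j=0}^{7} (−1)^j C(7,j)·(7−j)!.
Computing: 5040 − 5040 + 2520 − 840 + 210 − 42 + 7 − 1 = 1854.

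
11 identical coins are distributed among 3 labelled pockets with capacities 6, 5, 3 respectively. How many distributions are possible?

10

Ignoring the caps, the number of non-negative solutions to x_1+…+x_3 = 11 is C(13,2) = 78.
Subtract solutions that violate a single cap (substitute x_i' = x_i − (cap_i+1)): x_1 ≥ 7 gives C(6,2) = 15; x_2 ≥ 6 gives C(7,2) = 21; x_3 ≥ 4 gives C(9,2) = 36. Together 72.
Add back pairs where two caps are both exceeded: 0 + 1 + 3 = 4.
By inclusion–exclusion the count is 78 − 72 + 4 = 10.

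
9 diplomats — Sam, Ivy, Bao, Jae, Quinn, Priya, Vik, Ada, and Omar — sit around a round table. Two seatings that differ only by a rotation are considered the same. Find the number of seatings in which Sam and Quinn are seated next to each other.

Treat {Sam, Quinn} as one unit (2 internal orders) and seat the resulting 8 units around the table: (7)! circular arrangements.
So 2 × (7)! = 2 × 5040 = 10080.

10080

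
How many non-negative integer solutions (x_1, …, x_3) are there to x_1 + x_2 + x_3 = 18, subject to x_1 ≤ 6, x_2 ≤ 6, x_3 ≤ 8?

6

Without the upper bounds there are C(20,2) = 190 ways to split 18 among 3 variables.
Subtract solutions that violate a single cap (substitute x_i' = x_i − (cap_i+1)): x_1 ≥ 7 gives C(13,2) = 78; x_2 ≥ 7 gives C(13,2) = 78; x_3 ≥ 9 gives C(11,2) = 55. Together 211.
Add back pairs where two caps are both exceeded: 15 + 6 + 6 = 27.
By inclusion–exclusion the count is 190 − 211 + 27 = 6.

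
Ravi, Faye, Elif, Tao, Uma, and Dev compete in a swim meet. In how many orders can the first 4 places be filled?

There are 6 choices for 1st place, 5 for 2nd, and so on down to 3 for position 4.
That gives 6 × 5 × 4 × 3 = 360.

360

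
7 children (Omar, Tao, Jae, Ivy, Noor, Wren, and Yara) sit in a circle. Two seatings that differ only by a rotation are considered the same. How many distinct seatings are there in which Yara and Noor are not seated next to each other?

480

All circular seatings of 7 people number (6)! = 720.
Seatings with Yara beside Noor: treat them as a block with 2 internal orders, giving 2 × (5)! = 240.
Subtracting, 720 − 240 = 480.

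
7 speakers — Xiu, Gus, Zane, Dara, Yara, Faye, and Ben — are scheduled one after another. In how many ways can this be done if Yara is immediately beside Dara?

Place the 5 others and the Yara-Dara pair as 6 objects in a line; the pair has 2 internal arrangements.
That gives 2 × 6! = 2 × 720 = 1440.

1440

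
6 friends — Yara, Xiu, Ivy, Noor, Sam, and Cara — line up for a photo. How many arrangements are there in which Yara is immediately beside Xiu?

Treat {Yara, Xiu} as a single unit. There are 5 units to order, and the pair itself can be ordered 2 ways.
So the count is 2·(5)! = 240.

240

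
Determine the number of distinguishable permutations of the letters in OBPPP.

The 5 letters of OBPPP have repeats: P appearing 3 times.
So there are 5! / (3!) = 20 distinguishable arrangements.

20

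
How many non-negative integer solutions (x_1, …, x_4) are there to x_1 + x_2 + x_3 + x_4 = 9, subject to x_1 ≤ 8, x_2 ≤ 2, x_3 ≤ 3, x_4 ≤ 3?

Ignoring the caps, the number of non-negative solutions to x_1+…+x_4 = 9 is C(12,3) = 220.
Subtract solutions that violate a single cap (substitute x_i' = x_i − (cap_i+1)): x_1 ≥ 9 gives C(3,3) = 1; x_2 ≥ 3 gives C(9,3) = 84; x_3 ≥ 4 gives C(8,3) = 56; x_4 ≥ 4 gives C(8,3) = 56. Together 197.
Add back pairs where two caps are both exceeded: 0 + 0 + 0 + 10 + 10 + 4 = 24.
By inclusion–exclusion the count is 220 − 197 + 24 = 47.

47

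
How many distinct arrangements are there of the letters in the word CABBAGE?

CABBAGE has 7 letters with A appearing twice and B appearing twice.
Dividing 7! = 5040 by 2!·2! = 4 for the repeated letters gives 1260.

1260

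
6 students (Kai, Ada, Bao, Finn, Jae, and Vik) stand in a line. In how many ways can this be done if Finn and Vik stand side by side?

Place the 4 others and the Finn-Vik pair as 5 objects in a line; the pair has 2 internal arrangements.
So the count is 2·(5)! = 240.

240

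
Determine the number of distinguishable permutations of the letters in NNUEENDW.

3360

The 8 letters of NNUEENDW have repeats: E appearing twice and N appearing 3 times.
So there are 8! / (3!·2!) = 3360 distinguishable arrangements.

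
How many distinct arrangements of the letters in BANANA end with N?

With the last slot taken by N, it remains to arrange the other 5 letters (BAANA).
Those 5 letters have A appearing 3 times, giving (5)!/(3!) = 20.

20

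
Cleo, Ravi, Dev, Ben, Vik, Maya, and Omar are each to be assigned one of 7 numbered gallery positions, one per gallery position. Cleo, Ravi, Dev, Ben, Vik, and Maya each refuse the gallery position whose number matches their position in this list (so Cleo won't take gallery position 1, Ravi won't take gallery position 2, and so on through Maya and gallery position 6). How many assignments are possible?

2119

Let Aᵢ (for 1 ≤ i ≤ 6) be the placements that put person i in their forbidden gallery position. Any j of these fix j positions, leaving (7−j)! ways to fill the rest, and there are C(6,j) ways to pick which j.
By inclusion–exclusion, the number of valid placements is Σ_{j=0}^{6} (−1)^j C(6,j)·(7−j)!.
Computing: 5040 − 4320 + 1800 − 480 + 90 − 12 + 1 = 2119.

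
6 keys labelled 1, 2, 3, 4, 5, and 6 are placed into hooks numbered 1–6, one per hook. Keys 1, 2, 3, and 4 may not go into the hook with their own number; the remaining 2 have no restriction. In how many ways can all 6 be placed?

362

Let Aᵢ (for 1 ≤ i ≤ 4) be the placements that put key i in its forbidden hook. Any j of these fix j positions, leaving (6−j)! ways to fill the rest, and there are C(4,j) ways to pick which j.
By inclusion–exclusion, the number of valid placements is Σ_{j=0}^{4} (−1)^j C(4,j)·(6−j)!.
Computing: 720 − 480 + 144 − 24 + 2 = 362.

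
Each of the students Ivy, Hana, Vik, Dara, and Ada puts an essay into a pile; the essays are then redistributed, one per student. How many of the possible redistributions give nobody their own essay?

44

Count assignments avoiding every fixed point. For any j of the 5 students fixed to their own essay, the other 5−j can be arranged in (5−j)! ways.
By inclusion–exclusion this is Σ_{j=0}^{5} (−1)^j C(5,j)·(5−j)!.
Computing: 120 − 120 + 60 − 20 + 5 − 1 = 44.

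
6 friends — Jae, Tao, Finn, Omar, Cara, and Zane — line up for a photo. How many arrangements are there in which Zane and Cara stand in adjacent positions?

Glue Zane and Cara into one block (2 internal orders), leaving 5 units to arrange in a row.
So the count is 2·(5)! = 240.

240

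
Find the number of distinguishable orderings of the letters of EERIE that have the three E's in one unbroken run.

6

Treat the 3 copies of E as a single block. The multiset to arrange is then {EEE, I, R}, 3 items in all.
All 3 items are distinct, so there are (3)! = 6 arrangements.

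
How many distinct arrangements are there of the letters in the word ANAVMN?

180

Letter multiplicities in ANAVMN: A×2, M×1, N×2, V×1.
Dividing 6! = 720 by 2!·2! = 4 for the repeated letters gives 180.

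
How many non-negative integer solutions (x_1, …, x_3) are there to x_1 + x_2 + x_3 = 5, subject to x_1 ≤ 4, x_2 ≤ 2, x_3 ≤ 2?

8

Ignoring the caps, the number of non-negative solutions to x_1+…+x_3 = 5 is C(7,2) = 21.
Subtract solutions that violate a single cap (substitute x_i' = x_i − (cap_i+1)): x_1 ≥ 5 gives C(2,2) = 1; x_2 ≥ 3 gives C(4,2) = 6; x_3 ≥ 3 gives C(4,2) = 6. Together 13.
No two caps can be exceeded simultaneously, so the pair terms are all 0.
By inclusion–exclusion the count is 21 − 13 + 0 = 8.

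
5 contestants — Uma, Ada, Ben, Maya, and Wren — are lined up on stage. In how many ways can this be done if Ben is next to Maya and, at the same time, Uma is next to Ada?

Treat {Ben,Maya} as one block (2 orders) and {Uma,Ada} as another (2 orders).
That leaves 3 units to arrange: 2 × 2 × 3! = 4 × 6 = 24.

24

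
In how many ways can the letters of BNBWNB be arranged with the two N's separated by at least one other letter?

Total arrangements of BNBWNB: 6!/(3!·2!) = 60.
Arrangements with the N's together: treat NN as one letter, giving (5)!/(3!) = 20.
Hence 60 − 20 = 40.

40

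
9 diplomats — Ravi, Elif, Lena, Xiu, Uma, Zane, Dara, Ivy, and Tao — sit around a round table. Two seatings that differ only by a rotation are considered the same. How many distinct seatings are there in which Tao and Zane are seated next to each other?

10080

Treat {Tao, Zane} as one unit (2 internal orders) and seat the resulting 8 units around the table: (7)! circular arrangements.
So 2 × (7)! = 2 × 5040 = 10080.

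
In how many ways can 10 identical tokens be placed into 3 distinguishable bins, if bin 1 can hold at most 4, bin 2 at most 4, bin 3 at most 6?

By stars and bars, unrestricted non-negative solutions to x_1+…+x_3 = 10 number C(10+2,2) = 66.
Subtract solutions that violate a single cap (substitute x_i' = x_i − (cap_i+1)): x_1 ≥ 5 gives C(7,2) = 21; x_2 ≥ 5 gives C(7,2) = 21; x_3 ≥ 7 gives C(5,2) = 10. Together 52.
Add back pairs where two caps are both exceeded: 1 + 0 + 0 = 1.
By inclusion–exclusion the count is 66 − 52 + 1 = 15.

15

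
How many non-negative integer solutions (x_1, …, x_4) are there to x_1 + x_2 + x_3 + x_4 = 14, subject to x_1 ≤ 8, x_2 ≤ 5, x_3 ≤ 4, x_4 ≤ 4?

Without the upper bounds there are C(17,3) = 680 ways to split 14 among 4 variables.
Subtract solutions that violate a single cap (substitute x_i' = x_i − (cap_i+1)): x_1 ≥ 9 gives C(8,3) = 56; x_2 ≥ 6 gives C(11,3) = 165; x_3 ≥ 5 gives C(12,3) = 220; x_4 ≥ 5 gives C(12,3) = 220. Together 661.
Add back pairs where two caps are both exceeded: 0 + 1 + 1 + 20 + 20 + 35 = 77.
By inclusion–exclusion the count is 680 − 661 + 77 = 96.

96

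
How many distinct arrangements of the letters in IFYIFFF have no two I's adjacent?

75

There are 7!/(4!·2!) = 105 arrangements of IFYIFFF in total.
Arrangements with the I's together: treat II as one letter, giving (6)!/(4!) = 30.
Subtracting, 105 − 30 = 75 arrangements keep the I's apart.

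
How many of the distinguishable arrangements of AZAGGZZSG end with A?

1120

With the last slot taken by A, it remains to arrange the other 8 letters (ZAGGZZSG).
Those 8 letters have G appearing 3 times and Z appearing 3 times, giving (8)!/(3!·3!) = 1120.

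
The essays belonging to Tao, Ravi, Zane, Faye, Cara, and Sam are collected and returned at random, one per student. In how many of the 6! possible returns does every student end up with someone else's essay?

Let Aᵢ be the assignments in which student i gets their own essay. We want the size of the complement of A₁∪…∪A_6.
By inclusion–exclusion this is Σ_{j=0}^{6} (−1)^j C(6,j)·(6−j)!.
Computing: 720 − 720 + 360 − 120 + 30 − 6 + 1 = 265.

265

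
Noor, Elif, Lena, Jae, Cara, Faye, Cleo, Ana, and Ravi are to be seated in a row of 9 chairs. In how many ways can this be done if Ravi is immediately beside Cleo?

80640

Glue Ravi and Cleo into one block (2 internal orders), leaving 8 units to arrange in a row.
That gives 2 × 8! = 2 × 40320 = 80640.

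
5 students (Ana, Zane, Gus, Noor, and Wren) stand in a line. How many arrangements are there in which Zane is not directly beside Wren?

72

There are 5! = 120 arrangements in all. If Zane and Wren are adjacent, merging them into one block gives 2·(4)! = 48 arrangements.
So 120 − 48 = 72 arrangements keep them apart.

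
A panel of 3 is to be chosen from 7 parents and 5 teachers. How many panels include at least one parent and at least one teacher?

Unrestricted: C(12,3) = 220 ways to pick any 3 of the 12.
Subtract selections that omit an entire group: no parents → C(5,3) = 10; no teachers → C(7,3) = 35.
Both groups omitted at once is impossible, so 220 − 45 = 175.

175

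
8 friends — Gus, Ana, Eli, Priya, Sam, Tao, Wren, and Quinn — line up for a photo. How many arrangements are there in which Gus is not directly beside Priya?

30240

Of the 8! = 40320 arrangements, those with Gus and Priya adjacent number 2 × 7! = 10080 (treat the pair as a block with 2 internal orders).
So 40320 − 10080 = 30240 arrangements keep them apart.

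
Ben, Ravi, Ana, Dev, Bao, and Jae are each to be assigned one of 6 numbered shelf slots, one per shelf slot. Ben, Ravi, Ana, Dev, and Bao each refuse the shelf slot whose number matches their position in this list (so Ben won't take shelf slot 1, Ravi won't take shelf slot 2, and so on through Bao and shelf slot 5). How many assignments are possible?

309

Let Aᵢ (for 1 ≤ i ≤ 5) be the placements that put person i in their forbidden shelf slot. Any j of these fix j positions, leaving (6−j)! ways to fill the rest, and there are C(5,j) ways to pick which j.
By inclusion–exclusion, the number of valid placements is Σ_{j=0}^{5} (−1)^j C(5,j)·(6−j)!.
Computing: 720 − 600 + 240 − 60 + 10 − 1 = 309.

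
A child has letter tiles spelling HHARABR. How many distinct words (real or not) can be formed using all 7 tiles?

630

Letter multiplicities in HHARABR: A×2, B×1, H×2, R×2.
So there are 7! / (2!·2!·2!) = 630 distinguishable arrangements.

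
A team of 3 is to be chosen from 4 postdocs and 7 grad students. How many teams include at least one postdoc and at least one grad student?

Total 3-person selections from all 11: C(11,3) = 165.
Selections missing a whole group: no postdocs → C(7,3) = 35; no grad students → C(4,3) = 4.
Both groups omitted at once is impossible, so 165 − 39 = 126.

126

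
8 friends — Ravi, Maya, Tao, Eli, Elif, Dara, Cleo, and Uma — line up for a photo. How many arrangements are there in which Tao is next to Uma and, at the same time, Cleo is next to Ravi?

Treat {Tao,Uma} as one block (2 orders) and {Cleo,Ravi} as another (2 orders).
That leaves 6 units to arrange: 2 × 2 × 6! = 4 × 720 = 2880.

2880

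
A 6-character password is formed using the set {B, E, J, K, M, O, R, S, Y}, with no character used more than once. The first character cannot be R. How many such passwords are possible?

53760

The first character has 9−1 = 8 choices (anything except R).
The remaining 5 characters are filled from the other 8 symbols without repetition: 8 × 7 × 6 × 5 × 4 = 6720.
Total: 8 × 6720 = 53760.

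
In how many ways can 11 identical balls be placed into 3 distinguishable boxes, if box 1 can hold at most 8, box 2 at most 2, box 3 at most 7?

18

By stars and bars, unrestricted non-negative solutions to x_1+…+x_3 = 11 number C(11+2,2) = 78.
Subtract solutions that violate a single cap (substitute x_i' = x_i − (cap_i+1)): x_1 ≥ 9 gives C(4,2) = 6; x_2 ≥ 3 gives C(10,2) = 45; x_3 ≥ 8 gives C(5,2) = 10. Together 61.
Add back pairs where two caps are both exceeded: 0 + 0 + 1 = 1.
By inclusion–exclusion the count is 78 − 61 + 1 = 18.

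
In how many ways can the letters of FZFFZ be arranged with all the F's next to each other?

Treat the 3 copies of F as a single block. The multiset to arrange is then {FFF, Z, Z}, 3 items in all.
That gives (3)!/(2!) = 3 arrangements.

3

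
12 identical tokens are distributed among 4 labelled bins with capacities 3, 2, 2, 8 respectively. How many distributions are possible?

18

Ignoring the caps, the number of non-negative solutions to x_1+…+x_4 = 12 is C(15,3) = 455.
Subtract solutions that violate a single cap (substitute x_i' = x_i − (cap_i+1)): x_1 ≥ 4 gives C(11,3) = 165; x_2 ≥ 3 gives C(12,3) = 220; x_3 ≥ 3 gives C(12,3) = 220; x_4 ≥ 9 gives C(6,3) = 20. Together 625.
Add back pairs where two caps are both exceeded: 56 + 56 + 0 + 84 + 1 + 1 = 198.
Subtract triples: 10 + 0 + 0 + 0 = 10.
By inclusion–exclusion the count is 455 − 625 + 198 − 10 = 18.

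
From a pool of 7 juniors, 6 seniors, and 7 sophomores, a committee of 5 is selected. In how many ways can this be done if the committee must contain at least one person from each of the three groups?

10976

Unrestricted: C(20,5) = 15504 ways to pick any 5 of the 20.
Subtract selections that omit an entire group: no juniors → C(13,5) = 1287; no seniors → C(14,5) = 2002; no sophomores → C(13,5) = 1287.
Add back selections omitting two groups (i.e. drawn from a single group): C(7,5) + C(6,5) + C(7,5) = 48.
By inclusion–exclusion: 15504 − 4576 + 48 = 10976.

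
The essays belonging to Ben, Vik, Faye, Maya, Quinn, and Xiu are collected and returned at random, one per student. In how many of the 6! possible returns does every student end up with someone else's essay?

Let Aᵢ be the assignments in which student i gets their own essay. We want the size of the complement of A₁∪…∪A_6.
By inclusion–exclusion this is Σ_{j=0}^{6} (−1)^j C(6,j)·(6−j)!.
Computing: 720 − 720 + 360 − 120 + 30 − 6 + 1 = 265.

265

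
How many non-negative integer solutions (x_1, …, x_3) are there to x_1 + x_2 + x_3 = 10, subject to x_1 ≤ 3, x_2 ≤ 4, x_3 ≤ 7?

By stars and bars, unrestricted non-negative solutions to x_1+…+x_3 = 10 number C(10+2,2) = 66.
Subtract solutions that violate a single cap (substitute x_i' = x_i − (cap_i+1)): x_1 ≥ 4 gives C(8,2) = 28; x_2 ≥ 5 gives C(7,2) = 21; x_3 ≥ 8 gives C(4,2) = 6. Together 55.
Add back pairs where two caps are both exceeded: 3 + 0 + 0 = 3.
By inclusion–exclusion the count is 66 − 55 + 3 = 14.

14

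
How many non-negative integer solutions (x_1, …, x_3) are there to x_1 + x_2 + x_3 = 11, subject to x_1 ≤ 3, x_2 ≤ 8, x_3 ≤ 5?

18

By stars and bars, unrestricted non-negative solutions to x_1+…+x_3 = 11 number C(11+2,2) = 78.
Subtract solutions that violate a single cap (substitute x_i' = x_i − (cap_i+1)): x_1 ≥ 4 gives C(9,2) = 36; x_2 ≥ 9 gives C(4,2) = 6; x_3 ≥ 6 gives C(7,2) = 21. Together 63.
Add back pairs where two caps are both exceeded: 0 + 3 + 0 = 3.
By inclusion–exclusion the count is 78 − 63 + 3 = 18.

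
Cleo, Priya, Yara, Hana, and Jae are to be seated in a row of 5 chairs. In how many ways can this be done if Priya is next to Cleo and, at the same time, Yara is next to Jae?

24

Treat {Priya,Cleo} as one block (2 orders) and {Yara,Jae} as another (2 orders).
That leaves 3 units to arrange: 2 × 2 × 3! = 4 × 6 = 24.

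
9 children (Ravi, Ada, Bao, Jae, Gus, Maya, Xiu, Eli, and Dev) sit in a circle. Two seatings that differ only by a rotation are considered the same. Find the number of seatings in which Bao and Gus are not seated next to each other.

All circular seatings of 9 people number (8)! = 40320.
Those with Bao next to Gus: fuse the pair into one unit and seat 8 units around a circle — 2·(7)! = 10080.
Subtracting, 40320 − 10080 = 30240.

30240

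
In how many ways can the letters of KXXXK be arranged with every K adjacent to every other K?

4

Treat the 2 copies of K as a single block. The multiset to arrange is then {KK, X, X, X}, 4 items in all.
That gives (4)!/(3!) = 4 arrangements.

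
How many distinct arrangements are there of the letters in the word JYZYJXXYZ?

7560

JYZYJXXYZ has 9 letters with J appearing twice, X appearing twice, Y appearing 3 times, and Z appearing twice.
Dividing 9! = 362880 by 3!·2!·2!·2! = 48 for the repeated letters gives 7560.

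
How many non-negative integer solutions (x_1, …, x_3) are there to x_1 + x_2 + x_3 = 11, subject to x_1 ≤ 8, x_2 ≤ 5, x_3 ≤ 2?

By stars and bars, unrestricted non-negative solutions to x_1+…+x_3 = 11 number C(11+2,2) = 78.
Subtract solutions that violate a single cap (substitute x_i' = x_i − (cap_i+1)): x_1 ≥ 9 gives C(4,2) = 6; x_2 ≥ 6 gives C(7,2) = 21; x_3 ≥ 3 gives C(10,2) = 45. Together 72.
Add back pairs where two caps are both exceeded: 0 + 0 + 6 = 6.
By inclusion–exclusion the count is 78 − 72 + 6 = 12.

12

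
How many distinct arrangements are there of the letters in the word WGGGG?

Letter multiplicities in WGGGG: G×4, W×1.
Dividing 5! = 120 by 4! = 24 for the repeated letters gives 5.

5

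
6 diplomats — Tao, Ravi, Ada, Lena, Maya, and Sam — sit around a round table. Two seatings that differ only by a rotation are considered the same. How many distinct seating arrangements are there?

Seat Tao anywhere (absorbing the rotational symmetry), then permute the other 5: (5)! = 120.

120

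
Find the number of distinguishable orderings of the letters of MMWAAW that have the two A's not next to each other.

Total arrangements of MMWAAW: 6!/(2!·2!·2!) = 90.
If the two A's are adjacent, glue them into one block, leaving 5 items to arrange: (5)!/(2!·2!) = 30 ways.
Subtracting, 90 − 30 = 60 arrangements keep the A's apart.

60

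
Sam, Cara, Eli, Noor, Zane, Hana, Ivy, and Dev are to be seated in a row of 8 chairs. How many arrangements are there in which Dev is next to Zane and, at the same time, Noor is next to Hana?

2880

Treat {Dev,Zane} as one block (2 orders) and {Noor,Hana} as another (2 orders).
That leaves 6 units to arrange: 2 × 2 × 6! = 4 × 720 = 2880.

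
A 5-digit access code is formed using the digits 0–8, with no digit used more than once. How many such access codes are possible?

15120

This is a permutation of 5 out of 9: P(9,5) = 9!/4!.
That product is 9 × 8 × 7 × 6 × 5 = 15120.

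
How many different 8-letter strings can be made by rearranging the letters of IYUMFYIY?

3360

Letter multiplicities in IYUMFYIY: F×1, I×2, M×1, U×1, Y×3.
The number of distinct arrangements is 8!/(3!·2!) = 40320/12 = 3360.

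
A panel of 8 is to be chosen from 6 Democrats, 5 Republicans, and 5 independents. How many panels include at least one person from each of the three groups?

12495

Unrestricted: C(16,8) = 12870 ways to pick any 8 of the 16.
Subtract selections that omit an entire group: no Democrats → C(10,8) = 45; no Republicans → C(11,8) = 165; no independents → C(11,8) = 165.
Add back selections omitting two groups (i.e. drawn from a single group): C(6,8) + C(5,8) + C(5,8) = 0.
By inclusion–exclusion: 12870 − 375 + 0 = 12495.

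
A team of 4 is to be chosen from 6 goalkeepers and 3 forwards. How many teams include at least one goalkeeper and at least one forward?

111

With no constraint there are C(9,4) = 126 possible selections.
Subtract selections that omit an entire group: no goalkeepers → C(3,4) = 0; no forwards → C(6,4) = 15.
Both groups omitted at once is impossible, so 126 − 15 = 111.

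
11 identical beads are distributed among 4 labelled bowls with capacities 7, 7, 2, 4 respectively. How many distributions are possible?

97

Ignoring the caps, the number of non-negative solutions to x_1+…+x_4 = 11 is C(14,3) = 364.
Subtract solutions that violate a single cap (substitute x_i' = x_i − (cap_i+1)): x_1 ≥ 8 gives C(6,3) = 20; x_2 ≥ 8 gives C(6,3) = 20; x_3 ≥ 3 gives C(11,3) = 165; x_4 ≥ 5 gives C(9,3) = 84. Together 289.
Add back pairs where two caps are both exceeded: 0 + 1 + 0 + 1 + 0 + 20 = 22.
By inclusion–exclusion the count is 364 − 289 + 22 = 97.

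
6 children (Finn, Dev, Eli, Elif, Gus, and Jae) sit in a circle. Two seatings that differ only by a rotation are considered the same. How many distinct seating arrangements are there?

Around a circle, 6 distinct people have 6!/6 = (5)! = 120 rotationally distinct seatings.

120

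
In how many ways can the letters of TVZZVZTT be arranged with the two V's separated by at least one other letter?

420

There are 8!/(3!·3!·2!) = 560 arrangements of TVZZVZTT in total.
If the two V's are adjacent, glue them into one block, leaving 7 items to arrange: (7)!/(3!·3!) = 140 ways.
Hence 560 − 140 = 420.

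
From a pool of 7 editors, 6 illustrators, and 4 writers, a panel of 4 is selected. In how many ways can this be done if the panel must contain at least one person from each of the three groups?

With no constraint there are C(17,4) = 2380 possible selections.
Selections missing a whole group: no editors → C(10,4) = 210; no illustrators → C(11,4) = 330; no writers → C(13,4) = 715.
Add back selections omitting two groups (i.e. drawn from a single group): C(7,4) + C(6,4) + C(4,4) = 51.
By inclusion–exclusion: 2380 − 1255 + 51 = 1176.

1176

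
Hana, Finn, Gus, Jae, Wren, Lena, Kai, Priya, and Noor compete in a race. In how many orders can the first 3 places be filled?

There are 9 choices for 1st place, 8 for 2nd, and 7 for 3rd.
That gives 9 × 8 × 7 = 504.

504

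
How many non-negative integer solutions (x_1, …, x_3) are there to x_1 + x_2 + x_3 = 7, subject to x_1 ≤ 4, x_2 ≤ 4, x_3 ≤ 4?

18

Ignoring the caps, the number of non-negative solutions to x_1+…+x_3 = 7 is C(9,2) = 36.
Subtract solutions that violate a single cap (substitute x_i' = x_i − (cap_i+1)): x_1 ≥ 5 gives C(4,2) = 6; x_2 ≥ 5 gives C(4,2) = 6; x_3 ≥ 5 gives C(4,2) = 6. Together 18.
No two caps can be exceeded simultaneously, so the pair terms are all 0.
By inclusion–exclusion the count is 36 − 18 + 0 = 18.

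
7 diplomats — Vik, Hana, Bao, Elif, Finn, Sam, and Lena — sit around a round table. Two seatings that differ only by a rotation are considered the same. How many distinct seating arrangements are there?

720

Around a circle, 7 distinct people have 7!/7 = (6)! = 720 rotationally distinct seatings.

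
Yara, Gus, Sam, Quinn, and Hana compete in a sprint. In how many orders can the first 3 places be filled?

This is an ordered selection of 3 from 5: P(5,3).
That gives 5 × 4 × 3 = 60.

60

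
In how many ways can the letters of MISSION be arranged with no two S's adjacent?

There are 7!/(2!·2!) = 1260 arrangements of MISSION in total.
If the two S's are adjacent, glue them into one block, leaving 6 items to arrange: (6)!/(2!) = 360 ways.
Subtracting, 1260 − 360 = 900 arrangements keep the S's apart.

900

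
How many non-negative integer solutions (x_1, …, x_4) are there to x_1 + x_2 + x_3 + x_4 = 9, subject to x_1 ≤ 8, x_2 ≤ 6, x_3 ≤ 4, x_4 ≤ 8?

173

Without the upper bounds there are C(12,3) = 220 ways to split 9 among 4 variables.
Subtract solutions that violate a single cap (substitute x_i' = x_i − (cap_i+1)): x_1 ≥ 9 gives C(3,3) = 1; x_2 ≥ 7 gives C(5,3) = 10; x_3 ≥ 5 gives C(7,3) = 35; x_4 ≥ 9 gives C(3,3) = 1. Together 47.
No two caps can be exceeded simultaneously, so the pair terms are all 0.
By inclusion–exclusion the count is 220 − 47 + 0 = 173.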